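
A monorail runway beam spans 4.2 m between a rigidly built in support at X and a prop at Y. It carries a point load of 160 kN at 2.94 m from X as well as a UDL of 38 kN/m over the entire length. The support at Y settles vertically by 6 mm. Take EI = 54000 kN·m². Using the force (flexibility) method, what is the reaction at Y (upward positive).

Take the reaction at Y as the redundant and release it; the primary structure is a cantilever fixed at X.
Deflection at Y on the released cantilever, summing each load's contribution:
  point load 160 at a = 2.94: Pa²(3L − a)/(6EI) = 2227/EI
  UDL 38: wL⁴/(8EI) = 1478/EI
  δ_0 = 3705/EI
Flexibility coefficient — unit upward force at Y: δ_{YY} = L³/(3EI) = 24.7/EI.
With EI = 54000 kN·m²: δ_0 = 0.068605 m and δ_{YY} = 0.000457 m/kN.
Compatibility — the beam at Y must follow the support down by 0.006 m: δ_0 − R_Y·δ_{YY} = 0.006, so R_Y = (0.068605 − 0.006)/0.000457 = 136.9 kN.

R_Y = 136.9 kN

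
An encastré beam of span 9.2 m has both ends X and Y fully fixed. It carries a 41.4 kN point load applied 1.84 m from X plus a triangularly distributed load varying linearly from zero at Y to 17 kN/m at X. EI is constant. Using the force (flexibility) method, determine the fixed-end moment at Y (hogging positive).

M_Y = 60.15 kN·m

Release both end moments; the primary structure is a simply-supported span XY with redundants M_X and M_Y.
Simple-span end rotations at X and Y under the given loads:
  at X: point load 41.4 at a = 1.84: Pab(L + b)/(6LEI) = 168.2/EI
  at Y: point load 41.4 at a = 1.84: Pab(L + a)/(6LEI) = 112.1/EI
  at X: triangular load, peak 17: w₀L³/(45EI) = 294.2/EI
  at Y: triangular load, peak 17: 7w₀L³/(360EI) = 257.4/EI
  θ_X0 = 462.4/EI,  θ_Y0 = 369.5/EI
Flexibility coefficients: a unit moment at one end gives L/(3EI) there and L/(6EI) at the far end, so f₁₁ = f₂₂ = 3.067/EI and f₁₂ = f₂₁ = 1.533/EI.
Compatibility — zero rotation at each built-in end:
  3.067 M_X + 1.533 M_Y = 462.4
  1.533 M_X + 3.067 M_Y = 369.5
Solving the pair gives M_X = 120.7 kN·m and M_Y = 60.15 kN·m (hogging).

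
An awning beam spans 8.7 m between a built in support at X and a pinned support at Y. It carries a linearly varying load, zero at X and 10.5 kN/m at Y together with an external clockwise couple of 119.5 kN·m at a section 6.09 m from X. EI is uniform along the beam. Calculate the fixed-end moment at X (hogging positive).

M_X = 2.743 kN·m

Choose R_Y as the redundant. The primary structure is the cantilever fixed at X.
Primary-structure tip deflection at Y by superposition:
  triangular load, peak 10.5 at the free end: 11w₀L⁴/(120EI) = 5514/EI
  clockwise couple 119.5 at a = 6.09: M₀a(2L − a)/(2EI) = 4115/EI
  δ_0 = 9630/EI
Flexibility coefficient — unit upward force at Y: δ_{YY} = L³/(3EI) = 219.5/EI.
Compatibility at Y: δ_0 − R_Y·δ_{YY} = 0, so R_Y = 9630/219.5 = 43.87 kN.
Moment equilibrium about X: M_X = Σ(load moments about X) − R_Y·L = 384.4 − 43.87×8.7 = 2.743 kN·m.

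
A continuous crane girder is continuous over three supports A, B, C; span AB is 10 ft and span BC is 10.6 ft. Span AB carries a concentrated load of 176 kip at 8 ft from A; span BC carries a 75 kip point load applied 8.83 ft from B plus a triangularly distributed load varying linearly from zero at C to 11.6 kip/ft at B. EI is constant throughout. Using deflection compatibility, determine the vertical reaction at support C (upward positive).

Insert a hinge at B; M_B is the redundant, and each span becomes simply supported.
Discontinuity in slope at B on the released structure — sum the simple-span end rotations:
  span AB: point load 176 at a = 8: Pab(L + a)/(6LEI) = 844.8/EI
  span BC: point load 75 at a = 8.83: Pab(L + b)/(6LEI) = 228/EI
  span BC: triangular load, peak 11.6: w₀L³/(45EI) = 307/EI
  relative rotation θ_0 = (844.8 + 535)/EI = 1380/EI
A unit hogging moment at B produces rotation L₁/(3EI) + L₂/(3EI) = 6.867/EI.
Slope continuity at B: θ_0 = M_B·6.867/EI, so M_B = 1380/6.867 = 200.9 kip·ft (hogging).
Span BC, ΣM about C: R_B^{BC}·10.6 = 567.2 + 200.9, so R_B^{BC} = 72.47 kip and R_C = 136.5 − 72.47 = 64.01 kip.

R_C = 64.01 kip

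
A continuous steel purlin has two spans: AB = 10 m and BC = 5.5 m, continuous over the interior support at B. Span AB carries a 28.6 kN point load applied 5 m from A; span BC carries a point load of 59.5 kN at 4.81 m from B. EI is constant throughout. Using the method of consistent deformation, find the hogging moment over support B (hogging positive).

Take M_B as the redundant. Released structure: two simple spans AB and BC with a hinge at B.
Rotations at B on the released spans (each span's end-slope, ×1/EI):
  span AB: point load 28.6 at a = 5: Pab(L + a)/(6LEI) = 178.8/EI
  span BC: point load 59.5 at a = 4.81: Pab(L + b)/(6LEI) = 37.04/EI
  relative rotation θ_0 = (178.8 + 37.04)/EI = 215.8/EI
A unit hogging moment at B produces rotation L₁/(3EI) + L₂/(3EI) = 5.167/EI.
Slope continuity at B: θ_0 = M_B·5.167/EI, so M_B = 215.8/5.167 = 41.77 kN·m (hogging).

M_B = 41.77 kN·m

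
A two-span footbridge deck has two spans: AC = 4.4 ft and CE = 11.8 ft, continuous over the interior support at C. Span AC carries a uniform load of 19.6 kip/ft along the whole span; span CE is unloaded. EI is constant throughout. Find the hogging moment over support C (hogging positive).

M_C = 12.88 kip·ft

Take M_C as the redundant. Released structure: two simple spans AC and CE with a hinge at C.
Rotations at C on the released spans (each span's end-slope, ×1/EI):
  span AC: UDL 19.6: wL³/(24EI) = 69.57/EI
  relative rotation θ_0 = (69.57 + 0)/EI = 69.57/EI
A unit hogging moment at C produces rotation L₁/(3EI) + L₂/(3EI) = 5.4/EI.
Compatibility: M_C·(L₁+L₂)/(3EI) = θ_0, giving M_C = 12.88 kip·ft (hogging).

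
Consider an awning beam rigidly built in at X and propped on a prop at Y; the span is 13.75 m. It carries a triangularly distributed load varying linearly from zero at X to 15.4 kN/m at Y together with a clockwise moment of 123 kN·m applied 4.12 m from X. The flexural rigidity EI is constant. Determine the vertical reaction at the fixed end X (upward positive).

Choose R_Y as the redundant. The primary structure is the cantilever fixed at X.
Free-end deflection of the primary structure under the applied loading (downward +):
  triangular load, peak 15.4 at the free end: 11w₀L⁴/(120EI) = 50460/EI
  clockwise couple 123 at a = 4.12: M₀a(2L − a)/(2EI) = 5924/EI
  δ_0 = 56384/EI
Tip deflection under a unit load at Y: L³/(3EI) = 866.5/EI.
Compatibility at Y: δ_0 − R_Y·δ_{YY} = 0, so R_Y = 56384/866.5 = 65.07 kN.
Vertical equilibrium: R_X = ΣP − R_Y = 105.9 − 65.07 = 40.81 kN.

R_X = 40.81 kN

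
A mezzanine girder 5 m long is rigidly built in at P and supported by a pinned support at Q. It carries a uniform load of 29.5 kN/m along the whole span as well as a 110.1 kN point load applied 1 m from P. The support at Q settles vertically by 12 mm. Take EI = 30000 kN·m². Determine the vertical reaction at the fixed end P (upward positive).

Take the reaction at Q as the redundant and release it; the primary structure is a cantilever fixed at P.
Deflection at Q on the released cantilever, summing each load's contribution:
  UDL 29.5: wL⁴/(8EI) = 2305/EI
  point load 110.1 at a = 1: Pa²(3L − a)/(6EI) = 256.9/EI
  δ_0 = 2562/EI
Tip deflection under a unit load at Q: L³/(3EI) = 41.67/EI.
With EI = 30000 kN·m²: δ_0 = 0.085386 m and δ_{QQ} = 0.001389 m/kN.
Compatibility — the beam at Q must follow the support down by 0.012 m: δ_0 − R_Q·δ_{QQ} = 0.012, so R_Q = (0.085386 − 0.012)/0.001389 = 52.84 kN.
Vertical equilibrium: R_P = ΣP − R_Q = 257.6 − 52.84 = 204.8 kN.

R_P = 204.8 kN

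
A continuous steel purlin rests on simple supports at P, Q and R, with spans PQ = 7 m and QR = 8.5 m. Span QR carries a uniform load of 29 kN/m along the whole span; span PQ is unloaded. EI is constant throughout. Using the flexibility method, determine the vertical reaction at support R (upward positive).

Insert a hinge at Q; M_Q is the redundant, and each span becomes simply supported.
End slopes at the hinge Q, treating each span as simply supported:
  span QR: UDL 29: wL³/(24EI) = 742.1/EI
  relative rotation θ_0 = (0 + 742.1)/EI = 742.1/EI
A unit hogging moment at Q produces rotation L₁/(3EI) + L₂/(3EI) = 5.167/EI.
Slope continuity at Q: θ_0 = M_Q·5.167/EI, so M_Q = 742.1/5.167 = 143.6 kN·m (hogging).
Span QR, ΣM about R: R_Q^{QR}·8.5 = 1048 + 143.6, so R_Q^{QR} = 140.1 kN and R_R = 246.5 − 140.1 = 106.4 kN.

R_R = 106.4 kN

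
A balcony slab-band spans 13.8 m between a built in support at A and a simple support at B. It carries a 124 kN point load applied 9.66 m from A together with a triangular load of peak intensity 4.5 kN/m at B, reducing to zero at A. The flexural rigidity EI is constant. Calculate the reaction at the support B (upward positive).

Release the roller at B. Primary structure: cantilever fixed at A.
Primary-structure tip deflection at B by superposition:
  point load 124 at a = 9.66: Pa²(3L − a)/(6EI) = 61211/EI
  triangular load, peak 4.5 at the free end: 11w₀L⁴/(120EI) = 14960/EI
  δ_0 = 76172/EI
Tip deflection under a unit load at B: L³/(3EI) = 876/EI.
The prop prevents deflection at B: R_B = δ_0/δ_{BB} = 76172/876 = 86.95 kN.

R_B = 86.95 kN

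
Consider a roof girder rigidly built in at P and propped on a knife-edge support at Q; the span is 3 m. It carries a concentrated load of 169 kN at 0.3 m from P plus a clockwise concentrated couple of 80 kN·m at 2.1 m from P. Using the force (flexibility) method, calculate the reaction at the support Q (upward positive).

R_Q = 38.85 kN

Release the roller at Q. Primary structure: cantilever fixed at P.
Downward deflection at the released point Q due to the loads:
  point load 169 at a = 0.3: Pa²(3L − a)/(6EI) = 22.05/EI
  clockwise couple 80 at a = 2.1: M₀a(2L − a)/(2EI) = 327.6/EI
  δ_0 = 349.7/EI
Flexibility coefficient — unit upward force at Q: δ_{QQ} = L³/(3EI) = 9/EI.
The prop prevents deflection at Q: R_Q = δ_0/δ_{QQ} = 349.7/9 = 38.85 kN.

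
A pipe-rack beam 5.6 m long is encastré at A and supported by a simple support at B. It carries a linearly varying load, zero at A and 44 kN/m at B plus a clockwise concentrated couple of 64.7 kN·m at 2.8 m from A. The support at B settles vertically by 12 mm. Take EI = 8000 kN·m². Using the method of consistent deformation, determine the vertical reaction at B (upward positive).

Choose R_B as the redundant. The primary structure is the cantilever fixed at A.
Downward deflection at the released point B due to the loads:
  triangular load, peak 44 at the free end: 11w₀L⁴/(120EI) = 3967/EI
  clockwise couple 64.7 at a = 2.8: M₀a(2L − a)/(2EI) = 760.9/EI
  δ_0 = 4727/EI
Tip deflection under a unit load at B: L³/(3EI) = 58.54/EI.
With EI = 8000 kN·m²: δ_0 = 0.59093 m and δ_{BB} = 0.007317 m/kN.
Compatibility — the beam at B must follow the support down by 0.012 m: δ_0 − R_B·δ_{BB} = 0.012, so R_B = (0.59093 − 0.012)/0.007317 = 79.12 kN.

R_B = 79.12 kN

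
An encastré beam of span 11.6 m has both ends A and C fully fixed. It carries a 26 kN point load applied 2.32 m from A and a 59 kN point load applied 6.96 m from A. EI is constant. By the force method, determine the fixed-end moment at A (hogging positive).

M_A = 104.3 kN·m

Release both end moments; the primary structure is a simply-supported span AC with redundants M_A and M_C.
On the primary (simply-supported) span, the end slopes from the loading are:
  at A: point load 26 at a = 2.32: Pab(L + b)/(6LEI) = 167.9/EI
  at C: point load 26 at a = 2.32: Pab(L + a)/(6LEI) = 112/EI
  at A: point load 59 at a = 6.96: Pab(L + b)/(6LEI) = 444.6/EI
  at C: point load 59 at a = 6.96: Pab(L + a)/(6LEI) = 508.1/EI
  θ_A0 = 612.5/EI,  θ_C0 = 620.1/EI
Flexibility coefficients: a unit moment at one end gives L/(3EI) there and L/(6EI) at the far end, so f₁₁ = f₂₂ = 3.867/EI and f₁₂ = f₂₁ = 1.933/EI.
Compatibility — zero rotation at each built-in end:
  3.867 M_A + 1.933 M_C = 612.5
  1.933 M_A + 3.867 M_C = 620.1
Solving the pair gives M_A = 104.3 kN·m and M_C = 108.2 kN·m (hogging).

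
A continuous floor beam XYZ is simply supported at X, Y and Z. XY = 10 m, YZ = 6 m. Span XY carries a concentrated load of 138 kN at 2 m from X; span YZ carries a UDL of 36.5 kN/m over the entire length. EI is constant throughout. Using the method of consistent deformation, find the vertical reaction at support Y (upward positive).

Insert a hinge at Y; M_Y is the redundant, and each span becomes simply supported.
Discontinuity in slope at Y on the released structure — sum the simple-span end rotations:
  span XY: point load 138 at a = 2: Pab(L + a)/(6LEI) = 441.6/EI
  span YZ: UDL 36.5: wL³/(24EI) = 328.5/EI
  relative rotation θ_0 = (441.6 + 328.5)/EI = 770.1/EI
A unit hogging moment at Y produces rotation L₁/(3EI) + L₂/(3EI) = 5.333/EI.
Compatibility: M_Y·(L₁+L₂)/(3EI) = θ_0, giving M_Y = 144.4 kN·m (hogging).
Span XY, ΣM about X with M_Y applied at Y: R_Y^{XY}·10 = 276 + 144.4, so R_Y^{XY} = 42.04 kN and R_X = 138 − 42.04 = 95.96 kN.
Span YZ, ΣM about Z: R_Y^{YZ}·6 = 657 + 144.4, so R_Y^{YZ} = 133.6 kN and R_Z = 219 − 133.6 = 85.43 kN.
R_Y = 42.04 + 133.6 = 175.6 kN.

R_Y = 175.6 kN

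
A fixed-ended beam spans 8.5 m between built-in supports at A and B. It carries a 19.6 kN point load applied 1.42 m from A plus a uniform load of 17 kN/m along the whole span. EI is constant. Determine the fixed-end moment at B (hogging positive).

Take the two fixed-end moments M_A, M_B as redundants; the released structure is the simple span AB.
Simple-span end rotations at A and B under the given loads:
  at A: point load 19.6 at a = 1.42: Pab(L + b)/(6LEI) = 60.2/EI
  at B: point load 19.6 at a = 1.42: Pab(L + a)/(6LEI) = 38.33/EI
  at A: UDL 17: wL³/(24EI) = 435/EI
  at B: UDL 17: wL³/(24EI) = 435/EI
  θ_A0 = 495.2/EI,  θ_B0 = 473.3/EI
Flexibility coefficients: a unit moment at one end gives L/(3EI) there and L/(6EI) at the far end, so f₁₁ = f₂₂ = 2.833/EI and f₁₂ = f₂₁ = 1.417/EI.
Compatibility — zero rotation at each built-in end:
  2.833 M_A + 1.417 M_B = 495.2
  1.417 M_A + 2.833 M_B = 473.3
Solving the pair gives M_A = 121.7 kN·m and M_B = 106.2 kN·m (hogging).

M_B = 106.2 kN·m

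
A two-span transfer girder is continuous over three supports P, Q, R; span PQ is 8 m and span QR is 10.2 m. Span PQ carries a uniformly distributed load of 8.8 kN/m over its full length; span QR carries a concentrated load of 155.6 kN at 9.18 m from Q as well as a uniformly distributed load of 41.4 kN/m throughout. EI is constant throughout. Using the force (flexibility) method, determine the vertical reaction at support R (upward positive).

R_R = 314.2 kN

Insert a hinge at Q; M_Q is the redundant, and each span becomes simply supported.
Discontinuity in slope at Q on the released structure — sum the simple-span end rotations:
  span PQ: UDL 8.8: wL³/(24EI) = 187.7/EI
  span QR: point load 155.6 at a = 9.18: Pab(L + b)/(6LEI) = 267.1/EI
  span QR: UDL 41.4: wL³/(24EI) = 1831/EI
  relative rotation θ_0 = (187.7 + 2098)/EI = 2285/EI
A unit hogging moment at Q produces rotation L₁/(3EI) + L₂/(3EI) = 6.067/EI.
Compatibility: M_Q·(L₁+L₂)/(3EI) = θ_0, giving M_Q = 376.7 kN·m (hogging).
Span QR, ΣM about R: R_Q^{QR}·10.2 = 2312 + 376.7, so R_Q^{QR} = 263.6 kN and R_R = 577.9 − 263.6 = 314.2 kN.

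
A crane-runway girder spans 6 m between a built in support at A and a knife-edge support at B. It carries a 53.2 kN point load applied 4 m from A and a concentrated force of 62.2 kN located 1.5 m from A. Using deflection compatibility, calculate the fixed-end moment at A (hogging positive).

M_A = 108.5 kN·m

Take the reaction at B as the redundant and release it; the primary structure is a cantilever fixed at A.
Deflection at B on the released cantilever, summing each load's contribution:
  point load 53.2 at a = 4: Pa²(3L − a)/(6EI) = 1986/EI
  point load 62.2 at a = 1.5: Pa²(3L − a)/(6EI) = 384.9/EI
  δ_0 = 2371/EI
Flexibility coefficient — unit upward force at B: δ_{BB} = L³/(3EI) = 72/EI.
Compatibility at B: δ_0 − R_B·δ_{BB} = 0, so R_B = 2371/72 = 32.93 kN.
Moment equilibrium about A: M_A = Σ(load moments about A) − R_B·L = 306.1 − 32.93×6 = 108.5 kN·m.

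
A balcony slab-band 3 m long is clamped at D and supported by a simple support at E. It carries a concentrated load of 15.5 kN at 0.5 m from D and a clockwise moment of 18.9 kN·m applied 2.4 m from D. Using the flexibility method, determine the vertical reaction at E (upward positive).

Remove the prop at E; the released (primary) structure is a cantilever built in at D.
Primary-structure tip deflection at E by superposition:
  point load 15.5 at a = 0.5: Pa²(3L − a)/(6EI) = 5.49/EI
  clockwise couple 18.9 at a = 2.4: M₀a(2L − a)/(2EI) = 81.65/EI
  δ_0 = 87.14/EI
Tip deflection under a unit load at E: L³/(3EI) = 9/EI.
Compatibility at E: δ_0 − R_E·δ_{EE} = 0, so R_E = 87.14/9 = 9.682 kN.

R_E = 9.682 kN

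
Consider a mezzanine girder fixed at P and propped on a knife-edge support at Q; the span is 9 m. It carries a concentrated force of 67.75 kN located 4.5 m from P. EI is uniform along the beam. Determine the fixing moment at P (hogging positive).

M_P = 114.3 kN·m

Take the reaction at Q as the redundant and release it; the primary structure is a cantilever fixed at P.
Free-end deflection of the primary structure under the applied loading (downward +):
  point load 67.75 at a = 4.5: Pa²(3L − a)/(6EI) = 5145/EI
Tip deflection under a unit load at Q: L³/(3EI) = 243/EI.
The prop prevents deflection at Q: R_Q = δ_0/δ_{QQ} = 5145/243 = 21.17 kN.
Moment equilibrium about P: M_P = Σ(load moments about P) − R_Q·L = 304.9 − 21.17×9 = 114.3 kN·m.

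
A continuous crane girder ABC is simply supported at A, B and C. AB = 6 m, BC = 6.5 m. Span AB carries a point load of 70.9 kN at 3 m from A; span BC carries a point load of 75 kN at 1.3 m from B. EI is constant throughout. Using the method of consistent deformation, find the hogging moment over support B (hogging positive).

Release continuity at B by inserting a hinge; the redundant is the internal moment M_B. The primary structure is two simply-supported spans AB and BC.
Discontinuity in slope at B on the released structure — sum the simple-span end rotations:
  span AB: point load 70.9 at a = 3: Pab(L + a)/(6LEI) = 159.5/EI
  span BC: point load 75 at a = 1.3: Pab(L + b)/(6LEI) = 152.1/EI
  relative rotation θ_0 = (159.5 + 152.1)/EI = 311.6/EI
A unit hogging moment at B produces rotation L₁/(3EI) + L₂/(3EI) = 4.167/EI.
Compatibility: M_B·(L₁+L₂)/(3EI) = θ_0, giving M_B = 74.79 kN·m (hogging).

M_B = 74.79 kN·m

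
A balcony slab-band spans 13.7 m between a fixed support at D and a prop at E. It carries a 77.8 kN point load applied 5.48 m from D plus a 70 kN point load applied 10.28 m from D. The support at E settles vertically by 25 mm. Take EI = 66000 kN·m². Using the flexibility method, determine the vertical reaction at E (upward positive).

R_E = 58.59 kN

Choose R_E as the redundant. The primary structure is the cantilever fixed at D.
Downward deflection at the released point E due to the loads:
  point load 77.8 at a = 5.48: Pa²(3L − a)/(6EI) = 13870/EI
  point load 70 at a = 10.28: Pa²(3L − a)/(6EI) = 37998/EI
  δ_0 = 51869/EI
Flexibility coefficient — unit upward force at E: δ_{EE} = L³/(3EI) = 857.1/EI.
With EI = 66000 kN·m²: δ_0 = 0.78589 m and δ_{EE} = 0.012987 m/kN.
Compatibility — the beam at E must follow the support down by 0.025 m: δ_0 − R_E·δ_{EE} = 0.025, so R_E = (0.78589 − 0.025)/0.012987 = 58.59 kN.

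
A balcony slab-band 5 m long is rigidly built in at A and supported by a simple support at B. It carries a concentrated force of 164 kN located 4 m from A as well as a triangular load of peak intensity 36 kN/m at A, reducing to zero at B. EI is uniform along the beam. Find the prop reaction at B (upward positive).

R_B = 133.5 kN

Remove the prop at B; the released (primary) structure is a cantilever built in at A.
Downward deflection at the released point B due to the loads:
  point load 164 at a = 4: Pa²(3L − a)/(6EI) = 4811/EI
  triangular load, peak 36 at the fixed end: w₀L⁴/(30EI) = 750/EI
  δ_0 = 5561/EI
Flexibility coefficient — unit upward force at B: δ_{BB} = L³/(3EI) = 41.67/EI.
Compatibility at B: δ_0 − R_B·δ_{BB} = 0, so R_B = 5561/41.67 = 133.5 kN.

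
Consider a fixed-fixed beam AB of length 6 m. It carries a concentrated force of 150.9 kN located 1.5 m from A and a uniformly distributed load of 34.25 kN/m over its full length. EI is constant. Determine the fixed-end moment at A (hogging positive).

Take the two fixed-end moments M_A, M_B as redundants; the released structure is the simple span AB.
On the primary (simply-supported) span, the end slopes from the loading are:
  at A: point load 150.9 at a = 1.5: Pab(L + b)/(6LEI) = 297.1/EI
  at B: point load 150.9 at a = 1.5: Pab(L + a)/(6LEI) = 212.2/EI
  at A: UDL 34.25: wL³/(24EI) = 308.2/EI
  at B: UDL 34.25: wL³/(24EI) = 308.2/EI
  θ_A0 = 605.3/EI,  θ_B0 = 520.5/EI
Flexibility coefficients: a unit moment at one end gives L/(3EI) there and L/(6EI) at the far end, so f₁₁ = f₂₂ = 2/EI and f₁₂ = f₂₁ = 1/EI.
Compatibility — zero rotation at each built-in end:
  2 M_A + 1 M_B = 605.3
  1 M_A + 2 M_B = 520.5
Solving the pair gives M_A = 230.1 kN·m and M_B = 145.2 kN·m (hogging).

M_A = 230.1 kN·m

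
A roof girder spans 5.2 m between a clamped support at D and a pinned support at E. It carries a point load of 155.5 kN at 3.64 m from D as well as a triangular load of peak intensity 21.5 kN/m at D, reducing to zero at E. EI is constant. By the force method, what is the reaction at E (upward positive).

R_E = 98.8 kN

Choose R_E as the redundant. The primary structure is the cantilever fixed at D.
Downward deflection at the released point E due to the loads:
  point load 155.5 at a = 3.64: Pa²(3L − a)/(6EI) = 4107/EI
  triangular load, peak 21.5 at the fixed end: w₀L⁴/(30EI) = 524/EI
  δ_0 = 4631/EI
Flexibility coefficient — unit upward force at E: δ_{EE} = L³/(3EI) = 46.87/EI.
Compatibility at E: δ_0 − R_E·δ_{EE} = 0, so R_E = 4631/46.87 = 98.8 kN.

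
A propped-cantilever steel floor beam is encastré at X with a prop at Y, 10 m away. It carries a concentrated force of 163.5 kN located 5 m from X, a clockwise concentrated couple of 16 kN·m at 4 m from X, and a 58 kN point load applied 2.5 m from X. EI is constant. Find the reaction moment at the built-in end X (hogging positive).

M_X = 402.4 kN·m

Remove the prop at Y; the released (primary) structure is a cantilever built in at X.
Downward deflection at the released point Y due to the loads:
  point load 163.5 at a = 5: Pa²(3L − a)/(6EI) = 17031/EI
  clockwise couple 16 at a = 4: M₀a(2L − a)/(2EI) = 512/EI
  point load 58 at a = 2.5: Pa²(3L − a)/(6EI) = 1661/EI
  δ_0 = 19205/EI
Flexibility coefficient — unit upward force at Y: δ_{YY} = L³/(3EI) = 333.3/EI.
The prop prevents deflection at Y: R_Y = δ_0/δ_{YY} = 19205/333.3 = 57.61 kN.
Moment equilibrium about X: M_X = Σ(load moments about X) − R_Y·L = 978.5 − 57.61×10 = 402.4 kN·m.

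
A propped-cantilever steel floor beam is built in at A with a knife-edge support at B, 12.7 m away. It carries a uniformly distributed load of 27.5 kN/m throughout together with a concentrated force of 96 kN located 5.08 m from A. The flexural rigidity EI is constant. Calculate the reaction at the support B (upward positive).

Release the roller at B. Primary structure: cantilever fixed at A.
Primary-structure tip deflection at B by superposition:
  UDL 27.5: wL⁴/(8EI) = 89425/EI
  point load 96 at a = 5.08: Pa²(3L − a)/(6EI) = 13634/EI
  δ_0 = 103059/EI
Flexibility coefficient — unit upward force at B: δ_{BB} = L³/(3EI) = 682.8/EI.
Compatibility at B: δ_0 − R_B·δ_{BB} = 0, so R_B = 103059/682.8 = 150.9 kN.

R_B = 150.9 kN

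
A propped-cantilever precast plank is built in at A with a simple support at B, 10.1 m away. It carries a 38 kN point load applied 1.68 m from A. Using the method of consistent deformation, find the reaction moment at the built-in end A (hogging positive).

Take the reaction at B as the redundant and release it; the primary structure is a cantilever fixed at A.
Primary-structure tip deflection at B by superposition:
  point load 38 at a = 1.68: Pa²(3L − a)/(6EI) = 511.6/EI
Tip deflection under a unit load at B: L³/(3EI) = 343.4/EI.
Compatibility at B: δ_0 − R_B·δ_{BB} = 0, so R_B = 511.6/343.4 = 1.49 kN.
Moment equilibrium about A: M_A = Σ(load moments about A) − R_B·L = 63.84 − 1.49×10.1 = 48.79 kN·m.

M_A = 48.79 kN·m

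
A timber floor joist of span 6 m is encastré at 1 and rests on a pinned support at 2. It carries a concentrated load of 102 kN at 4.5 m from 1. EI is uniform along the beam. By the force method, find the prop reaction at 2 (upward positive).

R_2 = 64.55 kN

Choose R_2 as the redundant. The primary structure is the cantilever fixed at 1.
Downward deflection at the released point 2 due to the loads:
  point load 102 at a = 4.5: Pa²(3L − a)/(6EI) = 4647/EI
Tip deflection under a unit load at 2: L³/(3EI) = 72/EI.
Compatibility at 2: δ_0 − R_2·δ_{22} = 0, so R_2 = 4647/72 = 64.55 kN.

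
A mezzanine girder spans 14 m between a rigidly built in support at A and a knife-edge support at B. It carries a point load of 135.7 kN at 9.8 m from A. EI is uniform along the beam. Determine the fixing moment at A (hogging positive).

Remove the prop at B; the released (primary) structure is a cantilever built in at A.
Primary-structure tip deflection at B by superposition:
  point load 135.7 at a = 9.8: Pa²(3L − a)/(6EI) = 69942/EI
Tip deflection under a unit load at B: L³/(3EI) = 914.7/EI.
Compatibility at B: δ_0 − R_B·δ_{BB} = 0, so R_B = 69942/914.7 = 76.47 kN.
Moment equilibrium about A: M_A = Σ(load moments about A) − R_B·L = 1330 − 76.47×14 = 259.3 kN·m.

M_A = 259.3 kN·m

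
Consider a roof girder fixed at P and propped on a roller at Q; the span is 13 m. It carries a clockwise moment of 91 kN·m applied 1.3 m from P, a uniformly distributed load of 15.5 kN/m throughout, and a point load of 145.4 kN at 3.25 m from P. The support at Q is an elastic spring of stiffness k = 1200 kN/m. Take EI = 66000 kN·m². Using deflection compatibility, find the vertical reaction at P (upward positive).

Release the roller at Q. Primary structure: cantilever fixed at P.
Primary-structure tip deflection at Q by superposition:
  clockwise couple 91 at a = 1.3: M₀a(2L − a)/(2EI) = 1461/EI
  UDL 15.5: wL⁴/(8EI) = 55337/EI
  point load 145.4 at a = 3.25: Pa²(3L − a)/(6EI) = 9151/EI
  δ_0 = 65949/EI
Flexibility coefficient — unit upward force at Q: δ_{QQ} = L³/(3EI) = 732.3/EI.
With EI = 66000 kN·m²: δ_0 = 0.99922 m and δ_{QQ} = 0.011096 m/kN.
Compatibility — the spring shortens by R_Q/k under the reaction it provides: δ_0 − R_Q·δ_{QQ} = R_Q/k. With 1/k = 0.000833 m/kN, R_Q = δ_0 / (δ_{QQ} + 1/k) = 0.99922 / (0.011096 + 0.000833) = 83.76 kN.
Vertical equilibrium: R_P = ΣP − R_Q = 346.9 − 83.76 = 263.1 kN.

R_P = 263.1 kN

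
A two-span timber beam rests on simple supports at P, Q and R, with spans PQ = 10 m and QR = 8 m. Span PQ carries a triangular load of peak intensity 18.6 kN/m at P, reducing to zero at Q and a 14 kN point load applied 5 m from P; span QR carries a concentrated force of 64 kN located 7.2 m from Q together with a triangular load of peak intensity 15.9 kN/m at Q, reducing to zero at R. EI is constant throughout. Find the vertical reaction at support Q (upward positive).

R_Q = 113 kN

Take M_Q as the redundant. Released structure: two simple spans PQ and QR with a hinge at Q.
Discontinuity in slope at Q on the released structure — sum the simple-span end rotations:
  span PQ: triangular load, peak 18.6: 7w₀L³/(360EI) = 361.7/EI
  span PQ: point load 14 at a = 5: Pab(L + a)/(6LEI) = 87.5/EI
  span QR: point load 64 at a = 7.2: Pab(L + b)/(6LEI) = 67.58/EI
  span QR: triangular load, peak 15.9: w₀L³/(45EI) = 180.9/EI
  relative rotation θ_0 = (449.2 + 248.5)/EI = 697.7/EI
A unit hogging moment at Q produces rotation L₁/(3EI) + L₂/(3EI) = 6/EI.
Slope continuity at Q: θ_0 = M_Q·6/EI, so M_Q = 697.7/6 = 116.3 kN·m (hogging).
Span PQ, ΣM about P with M_Q applied at Q: R_Q^{PQ}·10 = 380 + 116.3, so R_Q^{PQ} = 49.63 kN and R_P = 107 − 49.63 = 57.37 kN.
Span QR, ΣM about R: R_Q^{QR}·8 = 390.4 + 116.3, so R_Q^{QR} = 63.33 kN and R_R = 127.6 − 63.33 = 64.27 kN.
R_Q = 49.63 + 63.33 = 113 kN.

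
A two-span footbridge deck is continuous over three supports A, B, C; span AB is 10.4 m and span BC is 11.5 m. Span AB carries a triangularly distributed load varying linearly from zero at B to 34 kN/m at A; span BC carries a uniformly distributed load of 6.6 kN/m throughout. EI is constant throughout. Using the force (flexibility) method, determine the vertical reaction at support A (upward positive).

Insert a hinge at B; M_B is the redundant, and each span becomes simply supported.
Discontinuity in slope at B on the released structure — sum the simple-span end rotations:
  span AB: triangular load, peak 34: 7w₀L³/(360EI) = 743.7/EI
  span BC: UDL 6.6: wL³/(24EI) = 418.2/EI
  relative rotation θ_0 = (743.7 + 418.2)/EI = 1162/EI
A unit hogging moment at B produces rotation L₁/(3EI) + L₂/(3EI) = 7.3/EI.
Slope continuity at B: θ_0 = M_B·7.3/EI, so M_B = 1162/7.3 = 159.2 kN·m (hogging).
Span AB, ΣM about A with M_B applied at B: R_B^{AB}·10.4 = 612.9 + 159.2, so R_B^{AB} = 74.24 kN and R_A = 176.8 − 74.24 = 102.6 kN.

R_A = 102.6 kN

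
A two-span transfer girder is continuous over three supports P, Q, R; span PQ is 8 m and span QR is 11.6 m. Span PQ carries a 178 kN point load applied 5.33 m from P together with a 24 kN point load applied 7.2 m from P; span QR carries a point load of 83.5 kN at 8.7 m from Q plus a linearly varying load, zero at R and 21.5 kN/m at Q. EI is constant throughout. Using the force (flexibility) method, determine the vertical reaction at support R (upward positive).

Take M_Q as the redundant. Released structure: two simple spans PQ and QR with a hinge at Q.
Discontinuity in slope at Q on the released structure — sum the simple-span end rotations:
  span PQ: point load 178 at a = 5.33: Pab(L + a)/(6LEI) = 703.5/EI
  span PQ: point load 24 at a = 7.2: Pab(L + a)/(6LEI) = 43.78/EI
  span QR: point load 83.5 at a = 8.7: Pab(L + b)/(6LEI) = 438.9/EI
  span QR: triangular load, peak 21.5: w₀L³/(45EI) = 745.8/EI
  relative rotation θ_0 = (747.2 + 1185)/EI = 1932/EI
A unit hogging moment at Q produces rotation L₁/(3EI) + L₂/(3EI) = 6.533/EI.
Slope continuity at Q: θ_0 = M_Q·6.533/EI, so M_Q = 1932/6.533 = 295.7 kN·m (hogging).
Span QR, ΣM about R: R_Q^{QR}·11.6 = 1206 + 295.7, so R_Q^{QR} = 129.5 kN and R_R = 208.2 − 129.5 = 78.7 kN.

R_R = 78.7 kN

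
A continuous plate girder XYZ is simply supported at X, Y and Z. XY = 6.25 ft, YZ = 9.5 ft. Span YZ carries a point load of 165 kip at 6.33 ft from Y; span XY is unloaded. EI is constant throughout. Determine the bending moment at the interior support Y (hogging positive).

M_Y = 140.2 kip·ft

Insert a hinge at Y; M_Y is the redundant, and each span becomes simply supported.
Rotations at Y on the released spans (each span's end-slope, ×1/EI):
  span YZ: point load 165 at a = 6.33: Pab(L + b)/(6LEI) = 736/EI
  relative rotation θ_0 = (0 + 736)/EI = 736/EI
A unit hogging moment at Y produces rotation L₁/(3EI) + L₂/(3EI) = 5.25/EI.
Slope continuity at Y: θ_0 = M_Y·5.25/EI, so M_Y = 736/5.25 = 140.2 kip·ft (hogging).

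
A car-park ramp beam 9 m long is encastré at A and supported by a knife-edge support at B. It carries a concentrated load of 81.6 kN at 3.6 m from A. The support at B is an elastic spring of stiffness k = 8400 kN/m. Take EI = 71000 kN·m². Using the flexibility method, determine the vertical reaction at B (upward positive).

Take the reaction at B as the redundant and release it; the primary structure is a cantilever fixed at A.
Primary-structure tip deflection at B by superposition:
  point load 81.6 at a = 3.6: Pa²(3L − a)/(6EI) = 4124/EI
Tip deflection under a unit load at B: L³/(3EI) = 243/EI.
With EI = 71000 kN·m²: δ_0 = 0.05809 m and δ_{BB} = 0.003423 m/kN.
Compatibility — the spring shortens by R_B/k under the reaction it provides: δ_0 − R_B·δ_{BB} = R_B/k. With 1/k = 0.000119 m/kN, R_B = δ_0 / (δ_{BB} + 1/k) = 0.05809 / (0.003423 + 0.000119) = 16.4 kN.

R_B = 16.4 kN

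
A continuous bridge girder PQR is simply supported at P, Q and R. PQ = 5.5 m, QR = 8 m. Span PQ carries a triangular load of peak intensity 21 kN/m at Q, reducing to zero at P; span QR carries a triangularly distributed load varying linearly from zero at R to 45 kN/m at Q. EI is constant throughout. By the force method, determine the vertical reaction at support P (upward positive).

Insert a hinge at Q; M_Q is the redundant, and each span becomes simply supported.
Discontinuity in slope at Q on the released structure — sum the simple-span end rotations:
  span PQ: triangular load, peak 21: w₀L³/(45EI) = 77.64/EI
  span QR: triangular load, peak 45: w₀L³/(45EI) = 512/EI
  relative rotation θ_0 = (77.64 + 512)/EI = 589.6/EI
A unit hogging moment at Q produces rotation L₁/(3EI) + L₂/(3EI) = 4.5/EI.
Slope continuity at Q: θ_0 = M_Q·4.5/EI, so M_Q = 589.6/4.5 = 131 kN·m (hogging).
Span PQ, ΣM about P with M_Q applied at Q: R_Q^{PQ}·5.5 = 211.8 + 131, so R_Q^{PQ} = 62.32 kN and R_P = 57.75 − 62.32 = -4.574 kN.

R_P = -4.574 kN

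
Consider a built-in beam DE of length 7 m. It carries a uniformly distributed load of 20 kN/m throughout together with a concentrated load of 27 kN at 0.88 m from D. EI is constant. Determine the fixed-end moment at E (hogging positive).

M_E = 84.28 kN·m

Take the two fixed-end moments M_D, M_E as redundants; the released structure is the simple span DE.
On the primary (simply-supported) span, the end slopes from the loading are:
  at D: UDL 20: wL³/(24EI) = 285.8/EI
  at E: UDL 20: wL³/(24EI) = 285.8/EI
  at D: point load 27 at a = 0.88: Pab(L + b)/(6LEI) = 45.42/EI
  at E: point load 27 at a = 0.88: Pab(L + a)/(6LEI) = 27.28/EI
  θ_D0 = 331.3/EI,  θ_E0 = 313.1/EI
Flexibility coefficients: a unit moment at one end gives L/(3EI) there and L/(6EI) at the far end, so f₁₁ = f₂₂ = 2.333/EI and f₁₂ = f₂₁ = 1.167/EI.
Compatibility — zero rotation at each built-in end:
  2.333 M_D + 1.167 M_E = 331.3
  1.167 M_D + 2.333 M_E = 313.1
Solving the pair gives M_D = 99.83 kN·m and M_E = 84.28 kN·m (hogging).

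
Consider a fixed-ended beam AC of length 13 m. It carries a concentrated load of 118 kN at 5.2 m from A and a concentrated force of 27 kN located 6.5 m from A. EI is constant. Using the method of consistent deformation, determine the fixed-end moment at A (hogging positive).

Release both end moments; the primary structure is a simply-supported span AC with redundants M_A and M_C.
On the primary (simply-supported) span, the end slopes from the loading are:
  at A: point load 118 at a = 5.2: Pab(L + b)/(6LEI) = 1276/EI
  at C: point load 118 at a = 5.2: Pab(L + a)/(6LEI) = 1117/EI
  at A: point load 27 at a = 6.5: Pab(L + b)/(6LEI) = 285.2/EI
  at C: point load 27 at a = 6.5: Pab(L + a)/(6LEI) = 285.2/EI
  θ_A0 = 1561/EI,  θ_C0 = 1402/EI
Flexibility coefficients: a unit moment at one end gives L/(3EI) there and L/(6EI) at the far end, so f₁₁ = f₂₂ = 4.333/EI and f₁₂ = f₂₁ = 2.167/EI.
Compatibility — zero rotation at each built-in end:
  4.333 M_A + 2.167 M_C = 1561
  2.167 M_A + 4.333 M_C = 1402
Solving the pair gives M_A = 264.8 kN·m and M_C = 191.1 kN·m (hogging).

M_A = 264.8 kN·m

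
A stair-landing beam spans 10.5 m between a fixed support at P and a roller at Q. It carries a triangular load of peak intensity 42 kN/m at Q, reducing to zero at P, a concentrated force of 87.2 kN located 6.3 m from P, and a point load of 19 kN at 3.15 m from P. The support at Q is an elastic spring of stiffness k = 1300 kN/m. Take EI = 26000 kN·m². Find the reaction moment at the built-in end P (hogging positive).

Choose R_Q as the redundant. The primary structure is the cantilever fixed at P.
Primary-structure tip deflection at Q by superposition:
  triangular load, peak 42 at the free end: 11w₀L⁴/(120EI) = 46797/EI
  point load 87.2 at a = 6.3: Pa²(3L − a)/(6EI) = 14536/EI
  point load 19 at a = 3.15: Pa²(3L − a)/(6EI) = 890.8/EI
  δ_0 = 62224/EI
Tip deflection under a unit load at Q: L³/(3EI) = 385.9/EI.
With EI = 26000 kN·m²: δ_0 = 2.3932 m and δ_{QQ} = 0.014841 m/kN.
Compatibility — the spring shortens by R_Q/k under the reaction it provides: δ_0 − R_Q·δ_{QQ} = R_Q/k. With 1/k = 0.000769 m/kN, R_Q = δ_0 / (δ_{QQ} + 1/k) = 2.3932 / (0.014841 + 0.000769) = 153.3 kN.
Moment equilibrium about P: M_P = Σ(load moments about P) − R_Q·L = 2153 − 153.3×10.5 = 543 kN·m.

M_P = 543 kN·m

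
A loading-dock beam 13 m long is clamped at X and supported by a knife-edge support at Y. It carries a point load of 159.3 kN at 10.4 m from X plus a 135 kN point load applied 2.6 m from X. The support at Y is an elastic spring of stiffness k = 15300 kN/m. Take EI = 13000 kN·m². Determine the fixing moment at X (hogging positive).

Take the reaction at Y as the redundant and release it; the primary structure is a cantilever fixed at X.
Downward deflection at the released point Y due to the loads:
  point load 159.3 at a = 10.4: Pa²(3L − a)/(6EI) = 82129/EI
  point load 135 at a = 2.6: Pa²(3L − a)/(6EI) = 5536/EI
  δ_0 = 87666/EI
Tip deflection under a unit load at Y: L³/(3EI) = 732.3/EI.
With EI = 13000 kN·m²: δ_0 = 6.7435 m and δ_{YY} = 0.056333 m/kN.
Compatibility — the spring shortens by R_Y/k under the reaction it provides: δ_0 − R_Y·δ_{YY} = R_Y/k. With 1/k = 0.000065 m/kN, R_Y = δ_0 / (δ_{YY} + 1/k) = 6.7435 / (0.056333 + 0.000065) = 119.6 kN.
Moment equilibrium about X: M_X = Σ(load moments about X) − R_Y·L = 2008 − 119.6×13 = 453.3 kN·m.

M_X = 453.3 kN·m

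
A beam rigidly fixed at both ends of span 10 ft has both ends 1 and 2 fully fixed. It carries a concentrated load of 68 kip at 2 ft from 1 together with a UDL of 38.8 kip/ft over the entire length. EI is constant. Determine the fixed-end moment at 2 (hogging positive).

M_2 = 345.1 kip·ft

Release both end moments; the primary structure is a simply-supported span 12 with redundants M_1 and M_2.
Simple-span end rotations at 1 and 2 under the given loads:
  at 1: point load 68 at a = 2: Pab(L + b)/(6LEI) = 326.4/EI
  at 2: point load 68 at a = 2: Pab(L + a)/(6LEI) = 217.6/EI
  at 1: UDL 38.8: wL³/(24EI) = 1617/EI
  at 2: UDL 38.8: wL³/(24EI) = 1617/EI
  θ_10 = 1943/EI,  θ_20 = 1834/EI
Flexibility coefficients: a unit moment at one end gives L/(3EI) there and L/(6EI) at the far end, so f₁₁ = f₂₂ = 3.333/EI and f₁₂ = f₂₁ = 1.667/EI.
Compatibility — zero rotation at each built-in end:
  3.333 M_1 + 1.667 M_2 = 1943
  1.667 M_1 + 3.333 M_2 = 1834
Solving the pair gives M_1 = 410.4 kip·ft and M_2 = 345.1 kip·ft (hogging).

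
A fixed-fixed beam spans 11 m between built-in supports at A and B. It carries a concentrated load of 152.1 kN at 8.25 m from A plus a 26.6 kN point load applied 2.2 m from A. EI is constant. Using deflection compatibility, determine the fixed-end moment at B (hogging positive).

Take the two fixed-end moments M_A, M_B as redundants; the released structure is the simple span AB.
Simple-span end rotations at A and B under the given loads:
  at A: point load 152.1 at a = 8.25: Pab(L + b)/(6LEI) = 718.9/EI
  at B: point load 152.1 at a = 8.25: Pab(L + a)/(6LEI) = 1006/EI
  at A: point load 26.6 at a = 2.2: Pab(L + b)/(6LEI) = 154.5/EI
  at B: point load 26.6 at a = 2.2: Pab(L + a)/(6LEI) = 103/EI
  θ_A0 = 873.4/EI,  θ_B0 = 1109/EI
Flexibility coefficients: a unit moment at one end gives L/(3EI) there and L/(6EI) at the far end, so f₁₁ = f₂₂ = 3.667/EI and f₁₂ = f₂₁ = 1.833/EI.
Compatibility — zero rotation at each built-in end:
  3.667 M_A + 1.833 M_B = 873.4
  1.833 M_A + 3.667 M_B = 1109
Solving the pair gives M_A = 115.9 kN·m and M_B = 244.6 kN·m (hogging).

M_B = 244.6 kN·m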